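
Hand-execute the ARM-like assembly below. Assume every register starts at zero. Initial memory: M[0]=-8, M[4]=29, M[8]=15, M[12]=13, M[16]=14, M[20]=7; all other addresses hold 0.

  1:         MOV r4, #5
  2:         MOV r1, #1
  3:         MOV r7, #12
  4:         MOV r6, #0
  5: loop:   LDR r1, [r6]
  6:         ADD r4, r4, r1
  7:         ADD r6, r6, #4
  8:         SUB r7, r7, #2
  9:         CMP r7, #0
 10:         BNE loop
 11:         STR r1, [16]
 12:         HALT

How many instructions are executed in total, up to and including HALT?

42

MOV r4, #5 → r4=5
MOV r1, #1 → r1=1
MOV r7, #12 → r7=12
MOV r6, #0 → r6=0
LDR r1, [r6] → r1=M[0]=-8
ADD r4, r4, r1 → r4=5+(-8)=-3
ADD r6, r6, #4 → r6=0+4=4
SUB r7, r7, #2 → r7=12-2=10
CMP r7, #0  (cmp 10,0)
BNE loop: taken
LDR r1, [r6] → r1=M[4]=29
ADD r4, r4, r1 → r4=(-3)+29=26
ADD r6, r6, #4 → r6=4+4=8
SUB r7, r7, #2 → r7=10-2=8
CMP r7, #0  (cmp 8,0)
BNE loop: taken
LDR r1, [r6] → r1=M[8]=15
ADD r4, r4, r1 → r4=26+15=41
ADD r6, r6, #4 → r6=8+4=12
SUB r7, r7, #2 → r7=8-2=6
CMP r7, #0  (cmp 6,0)
BNE loop: taken
LDR r1, [r6] → r1=M[12]=13
ADD r4, r4, r1 → r4=41+13=54
ADD r6, r6, #4 → r6=12+4=16
SUB r7, r7, #2 → r7=6-2=4
CMP r7, #0  (cmp 4,0)
BNE loop: taken
LDR r1, [r6] → r1=M[16]=14
ADD r4, r4, r1 → r4=54+14=68
ADD r6, r6, #4 → r6=16+4=20
SUB r7, r7, #2 → r7=4-2=2
CMP r7, #0  (cmp 2,0)
BNE loop: taken
LDR r1, [r6] → r1=M[20]=7
ADD r4, r4, r1 → r4=68+7=75
ADD r6, r6, #4 → r6=20+4=24
SUB r7, r7, #2 → r7=2-2=0
CMP r7, #0  (cmp 0,0)
BNE loop: not taken
STR r1, [16] → M[16]=7
halt.
Total executed instructions: 42.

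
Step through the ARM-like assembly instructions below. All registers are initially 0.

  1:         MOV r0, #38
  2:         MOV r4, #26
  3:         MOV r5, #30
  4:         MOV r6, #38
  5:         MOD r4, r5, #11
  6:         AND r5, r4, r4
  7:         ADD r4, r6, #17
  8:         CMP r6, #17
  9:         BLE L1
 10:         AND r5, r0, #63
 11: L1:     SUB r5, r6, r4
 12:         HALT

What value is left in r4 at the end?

r0=38
r4=26
r5=30
r6=38
r4=30%11=8
r5=8&8=8
r4=38+17=55
CMP r6, #17  (cmp 38,17)
BLE L1: not taken
r5=38&63=38
r5=38-55=-17
halt.

55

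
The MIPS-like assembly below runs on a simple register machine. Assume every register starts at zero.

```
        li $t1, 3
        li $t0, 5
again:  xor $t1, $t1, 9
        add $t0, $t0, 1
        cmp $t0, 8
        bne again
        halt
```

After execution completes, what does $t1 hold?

li $t1, 3 → $t1=3
li $t0, 5 → $t0=5
xor $t1, $t1, 9 → $t1=3^9=10
add $t0, $t0, 1 → $t0=5+1=6
cmp $t0, 8  (cmp 6,8)
bne again: taken
xor $t1, $t1, 9 → $t1=10^9=3
add $t0, $t0, 1 → $t0=6+1=7
cmp $t0, 8  (cmp 7,8)
bne again: taken
xor $t1, $t1, 9 → $t1=3^9=10
add $t0, $t0, 1 → $t0=7+1=8
cmp $t0, 8  (cmp 8,8)
bne again: not taken
halt.

10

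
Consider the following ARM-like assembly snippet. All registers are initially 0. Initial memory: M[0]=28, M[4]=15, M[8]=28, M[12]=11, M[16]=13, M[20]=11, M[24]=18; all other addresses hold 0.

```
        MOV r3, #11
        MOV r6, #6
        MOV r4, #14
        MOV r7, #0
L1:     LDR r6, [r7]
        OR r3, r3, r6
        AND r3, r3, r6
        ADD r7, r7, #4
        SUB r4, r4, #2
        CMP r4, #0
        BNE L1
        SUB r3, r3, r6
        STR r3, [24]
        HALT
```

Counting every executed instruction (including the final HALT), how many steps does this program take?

56

r3=11
r6=6
r4=14
r7=0
r6=M[0]=28
r3=11|28=31
r3=31&28=28
r7=0+4=4
r4=14-2=12
CMP r4, #0  (cmp 12,0)
BNE L1: taken
r6=M[4]=15
r3=28|15=31
r3=31&15=15
r7=4+4=8
r4=12-2=10
CMP r4, #0  (cmp 10,0)
BNE L1: taken
r6=M[8]=28
r3=15|28=31
r3=31&28=28
r7=8+4=12
r4=10-2=8
CMP r4, #0  (cmp 8,0)
BNE L1: taken
r6=M[12]=11
r3=28|11=31
r3=31&11=11
r7=12+4=16
r4=8-2=6
CMP r4, #0  (cmp 6,0)
BNE L1: taken
r6=M[16]=13
r3=11|13=15
r3=15&13=13
r7=16+4=20
r4=6-2=4
CMP r4, #0  (cmp 4,0)
BNE L1: taken
r6=M[20]=11
r3=13|11=15
r3=15&11=11
r7=20+4=24
r4=4-2=2
CMP r4, #0  (cmp 2,0)
BNE L1: taken
r6=M[24]=18
r3=11|18=27
r3=27&18=18
r7=24+4=28
r4=2-2=0
CMP r4, #0  (cmp 0,0)
BNE L1: not taken
r3=18-18=0
STR r3, [24] → M[24]=0
halt.
Total executed instructions: 56.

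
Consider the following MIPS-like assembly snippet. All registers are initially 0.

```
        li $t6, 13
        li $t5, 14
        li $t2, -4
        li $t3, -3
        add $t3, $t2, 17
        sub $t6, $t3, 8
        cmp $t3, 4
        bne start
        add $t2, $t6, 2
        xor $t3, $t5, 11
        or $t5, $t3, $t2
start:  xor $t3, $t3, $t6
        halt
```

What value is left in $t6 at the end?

5

li $t6, 13 → $t6=13
li $t5, 14 → $t5=14
li $t2, -4 → $t2=-4
li $t3, -3 → $t3=-3
add $t3, $t2, 17 → $t3=(-4)+17=13
sub $t6, $t3, 8 → $t6=13-8=5
cmp $t3, 4  (cmp 13,4)
bne start: taken
xor $t3, $t3, $t6 → $t3=13^5=8
halt.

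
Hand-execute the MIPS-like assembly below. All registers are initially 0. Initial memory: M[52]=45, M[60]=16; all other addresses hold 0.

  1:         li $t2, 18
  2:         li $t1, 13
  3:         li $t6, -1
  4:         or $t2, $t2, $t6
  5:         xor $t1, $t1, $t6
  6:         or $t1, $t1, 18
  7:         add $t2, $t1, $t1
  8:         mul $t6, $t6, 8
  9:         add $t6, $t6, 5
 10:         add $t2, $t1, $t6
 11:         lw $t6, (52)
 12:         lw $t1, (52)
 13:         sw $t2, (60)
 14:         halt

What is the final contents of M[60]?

-17

after li $t2, 18: $t2=18
after li $t1, 13: $t1=13
after li $t6, -1: $t6=-1
after or $t2, $t2, $t6: $t2=18|(-1)=-1
after xor $t1, $t1, $t6: $t1=13^(-1)=-14
after or $t1, $t1, 18: $t1=(-14)|18=-14
after add $t2, $t1, $t1: $t2=(-14)+(-14)=-28
after mul $t6, $t6, 8: $t6=(-1)*8=-8
after add $t6, $t6, 5: $t6=(-8)+5=-3
after add $t2, $t1, $t6: $t2=(-14)+(-3)=-17
after lw $t6, (52): $t6=M[52]=45
after lw $t1, (52): $t1=M[52]=45
sw $t2, (60) → M[60]=-17
halt.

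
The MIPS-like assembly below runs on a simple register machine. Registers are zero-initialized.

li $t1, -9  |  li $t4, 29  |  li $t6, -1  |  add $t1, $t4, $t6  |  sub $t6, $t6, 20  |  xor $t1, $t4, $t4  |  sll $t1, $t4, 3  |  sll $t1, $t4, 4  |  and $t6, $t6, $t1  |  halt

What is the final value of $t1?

after li $t1, -9: $t1=-9
after li $t4, 29: $t4=29
after li $t6, -1: $t6=-1
after add $t1, $t4, $t6: $t1=29+(-1)=28
after sub $t6, $t6, 20: $t6=(-1)-20=-21
after xor $t1, $t4, $t4: $t1=29^29=0
after sll $t1, $t4, 3: $t1=29<<3=232
after sll $t1, $t4, 4: $t1=29<<4=464
after and $t6, $t6, $t1: $t6=(-21)&464=448
halt.

464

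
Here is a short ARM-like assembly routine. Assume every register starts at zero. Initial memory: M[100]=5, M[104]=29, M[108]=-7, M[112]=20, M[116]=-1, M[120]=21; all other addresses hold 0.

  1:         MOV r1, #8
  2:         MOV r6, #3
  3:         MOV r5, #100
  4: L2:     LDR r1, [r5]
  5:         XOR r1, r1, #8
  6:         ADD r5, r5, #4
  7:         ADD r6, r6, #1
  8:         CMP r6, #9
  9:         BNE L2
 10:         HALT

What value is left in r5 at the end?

r1=8
r6=3
r5=100
r1=M[100]=5
r1=5^8=13
r5=100+4=104
r6=3+1=4
CMP r6, #9  (cmp 4,9)
BNE L2: taken
r1=M[104]=29
r1=29^8=21
r5=104+4=108
r6=4+1=5
CMP r6, #9  (cmp 5,9)
BNE L2: taken
r1=M[108]=-7
r1=(-7)^8=-15
r5=108+4=112
r6=5+1=6
CMP r6, #9  (cmp 6,9)
BNE L2: taken
r1=M[112]=20
r1=20^8=28
r5=112+4=116
r6=6+1=7
CMP r6, #9  (cmp 7,9)
BNE L2: taken
r1=M[116]=-1
r1=(-1)^8=-9
r5=116+4=120
r6=7+1=8
CMP r6, #9  (cmp 8,9)
BNE L2: taken
r1=M[120]=21
r1=21^8=29
r5=120+4=124
r6=8+1=9
CMP r6, #9  (cmp 9,9)
BNE L2: not taken
halt.

124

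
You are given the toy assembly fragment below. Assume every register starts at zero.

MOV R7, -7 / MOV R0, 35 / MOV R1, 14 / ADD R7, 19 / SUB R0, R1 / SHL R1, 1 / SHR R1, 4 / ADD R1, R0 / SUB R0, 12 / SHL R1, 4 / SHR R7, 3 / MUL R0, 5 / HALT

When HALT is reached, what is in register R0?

45

MOV R7, -7 → R7=-7
MOV R0, 35 → R0=35
MOV R1, 14 → R1=14
ADD R7, 19 → R7=(-7)+19=12
SUB R0, R1 → R0=35-14=21
SHL R1, 1 → R1=14<<1=28
SHR R1, 4 → R1=28>>4=1
ADD R1, R0 → R1=1+21=22
SUB R0, 12 → R0=21-12=9
SHL R1, 4 → R1=22<<4=352
SHR R7, 3 → R7=12>>3=1
MUL R0, 5 → R0=9*5=45
halt.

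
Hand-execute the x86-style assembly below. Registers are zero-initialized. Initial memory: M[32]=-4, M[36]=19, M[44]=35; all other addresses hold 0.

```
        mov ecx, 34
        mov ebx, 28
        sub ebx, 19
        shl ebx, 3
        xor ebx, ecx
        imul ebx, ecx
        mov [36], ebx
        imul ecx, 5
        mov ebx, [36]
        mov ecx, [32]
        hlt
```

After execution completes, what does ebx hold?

ecx=34
ebx=28
ebx=28-19=9
ebx=9<<3=72
ebx=72^34=106
ebx=106*34=3604
mov [36], ebx → M[36]=3604
ecx=34*5=170
ebx=M[36]=3604
ecx=M[32]=-4
halt.

3604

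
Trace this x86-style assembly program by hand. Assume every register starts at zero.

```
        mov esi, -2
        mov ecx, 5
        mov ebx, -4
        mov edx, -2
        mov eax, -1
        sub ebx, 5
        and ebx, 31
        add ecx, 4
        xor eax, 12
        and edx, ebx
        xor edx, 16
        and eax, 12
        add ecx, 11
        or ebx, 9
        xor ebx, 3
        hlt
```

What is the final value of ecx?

20

mov esi, -2 → esi=-2
mov ecx, 5 → ecx=5
mov ebx, -4 → ebx=-4
mov edx, -2 → edx=-2
mov eax, -1 → eax=-1
sub ebx, 5 → ebx=(-4)-5=-9
and ebx, 31 → ebx=(-9)&31=23
add ecx, 4 → ecx=5+4=9
xor eax, 12 → eax=(-1)^12=-13
and edx, ebx → edx=(-2)&23=22
xor edx, 16 → edx=22^16=6
and eax, 12 → eax=(-13)&12=0
add ecx, 11 → ecx=9+11=20
or ebx, 9 → ebx=23|9=31
xor ebx, 3 → ebx=31^3=28
halt.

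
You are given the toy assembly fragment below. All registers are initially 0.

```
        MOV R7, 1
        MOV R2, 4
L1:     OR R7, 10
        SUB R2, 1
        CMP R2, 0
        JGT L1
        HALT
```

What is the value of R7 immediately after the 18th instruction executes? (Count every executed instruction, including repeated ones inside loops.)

R7=1
R2=4
R7=1|10=11
R2=4-1=3
CMP R2, 0  (cmp 3,0)
JGT L1: taken
R7=11|10=11
R2=3-1=2
CMP R2, 0  (cmp 2,0)
JGT L1: taken
R7=11|10=11
R2=2-1=1
CMP R2, 0  (cmp 1,0)
JGT L1: taken
R7=11|10=11
R2=1-1=0
CMP R2, 0  (cmp 0,0)
JGT L1: not taken
After step 18: R7 = 11.

11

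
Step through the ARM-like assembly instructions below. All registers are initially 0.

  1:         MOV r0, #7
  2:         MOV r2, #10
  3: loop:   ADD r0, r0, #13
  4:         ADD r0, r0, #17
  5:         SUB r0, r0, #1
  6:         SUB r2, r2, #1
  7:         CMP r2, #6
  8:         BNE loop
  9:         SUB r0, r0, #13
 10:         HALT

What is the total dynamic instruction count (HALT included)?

after MOV r0, #7: r0=7
after MOV r2, #10: r2=10
after ADD r0, r0, #13: r0=7+13=20
after ADD r0, r0, #17: r0=20+17=37
after SUB r0, r0, #1: r0=37-1=36
after SUB r2, r2, #1: r2=10-1=9
CMP r2, #6  (cmp 9,6)
BNE loop: taken
after ADD r0, r0, #13: r0=36+13=49
after ADD r0, r0, #17: r0=49+17=66
after SUB r0, r0, #1: r0=66-1=65
after SUB r2, r2, #1: r2=9-1=8
CMP r2, #6  (cmp 8,6)
BNE loop: taken
after ADD r0, r0, #13: r0=65+13=78
after ADD r0, r0, #17: r0=78+17=95
after SUB r0, r0, #1: r0=95-1=94
after SUB r2, r2, #1: r2=8-1=7
CMP r2, #6  (cmp 7,6)
BNE loop: taken
after ADD r0, r0, #13: r0=94+13=107
after ADD r0, r0, #17: r0=107+17=124
after SUB r0, r0, #1: r0=124-1=123
after SUB r2, r2, #1: r2=7-1=6
CMP r2, #6  (cmp 6,6)
BNE loop: not taken
after SUB r0, r0, #13: r0=123-13=110
halt.
Total executed instructions: 28.

28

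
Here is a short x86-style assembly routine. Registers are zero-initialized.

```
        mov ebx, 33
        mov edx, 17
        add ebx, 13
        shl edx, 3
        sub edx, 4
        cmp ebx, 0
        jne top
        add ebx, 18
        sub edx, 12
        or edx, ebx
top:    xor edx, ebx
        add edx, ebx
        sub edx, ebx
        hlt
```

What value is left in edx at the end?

170

mov ebx, 33 → ebx=33
mov edx, 17 → edx=17
add ebx, 13 → ebx=33+13=46
shl edx, 3 → edx=17<<3=136
sub edx, 4 → edx=136-4=132
cmp ebx, 0  (cmp 46,0)
jne top: taken
xor edx, ebx → edx=132^46=170
add edx, ebx → edx=170+46=216
sub edx, ebx → edx=216-46=170
halt.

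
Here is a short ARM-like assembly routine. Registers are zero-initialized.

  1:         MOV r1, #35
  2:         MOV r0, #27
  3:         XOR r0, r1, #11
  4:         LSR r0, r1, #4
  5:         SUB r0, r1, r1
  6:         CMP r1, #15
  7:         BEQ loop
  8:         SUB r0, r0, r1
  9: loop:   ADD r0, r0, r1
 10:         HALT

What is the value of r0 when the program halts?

r1=35
r0=27
r0=35^11=40
r0=35>>4=2
r0=35-35=0
CMP r1, #15  (cmp 35,15)
BEQ loop: not taken
r0=0-35=-35
r0=(-35)+35=0
halt.

0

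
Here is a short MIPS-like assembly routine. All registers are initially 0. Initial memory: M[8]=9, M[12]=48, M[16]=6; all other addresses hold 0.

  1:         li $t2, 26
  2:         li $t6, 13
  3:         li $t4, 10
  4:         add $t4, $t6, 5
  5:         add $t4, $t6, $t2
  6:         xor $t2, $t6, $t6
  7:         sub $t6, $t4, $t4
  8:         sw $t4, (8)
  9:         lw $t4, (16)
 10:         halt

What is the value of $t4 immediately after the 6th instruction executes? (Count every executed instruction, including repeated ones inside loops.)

39

li $t2, 26 → $t2=26
li $t6, 13 → $t6=13
li $t4, 10 → $t4=10
add $t4, $t6, 5 → $t4=13+5=18
add $t4, $t6, $t2 → $t4=13+26=39
xor $t2, $t6, $t6 → $t2=13^13=0
After step 6: $t4 = 39.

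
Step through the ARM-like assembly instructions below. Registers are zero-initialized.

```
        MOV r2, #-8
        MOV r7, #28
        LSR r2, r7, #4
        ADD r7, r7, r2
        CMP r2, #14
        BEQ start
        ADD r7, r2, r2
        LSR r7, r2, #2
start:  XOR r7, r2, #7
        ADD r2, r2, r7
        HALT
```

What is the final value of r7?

6

r2=-8
r7=28
r2=28>>4=1
r7=28+1=29
CMP r2, #14  (cmp 1,14)
BEQ start: not taken
r7=1+1=2
r7=1>>2=0
r7=1^7=6
r2=1+6=7
halt.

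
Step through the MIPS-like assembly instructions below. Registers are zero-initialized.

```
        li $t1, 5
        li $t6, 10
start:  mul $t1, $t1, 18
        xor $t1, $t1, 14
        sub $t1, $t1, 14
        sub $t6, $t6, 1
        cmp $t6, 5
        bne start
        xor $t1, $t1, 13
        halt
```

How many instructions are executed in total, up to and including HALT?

34

$t1=5
$t6=10
$t1=5*18=90
$t1=90^14=84
$t1=84-14=70
$t6=10-1=9
cmp $t6, 5  (cmp 9,5)
bne start: taken
$t1=70*18=1260
$t1=1260^14=1250
$t1=1250-14=1236
$t6=9-1=8
cmp $t6, 5  (cmp 8,5)
bne start: taken
$t1=1236*18=22248
$t1=22248^14=22246
$t1=22246-14=22232
$t6=8-1=7
cmp $t6, 5  (cmp 7,5)
bne start: taken
$t1=22232*18=400176
$t1=400176^14=400190
$t1=400190-14=400176
$t6=7-1=6
cmp $t6, 5  (cmp 6,5)
bne start: taken
$t1=400176*18=7203168
$t1=7203168^14=7203182
$t1=7203182-14=7203168
$t6=6-1=5
cmp $t6, 5  (cmp 5,5)
bne start: not taken
$t1=7203168^13=7203181
halt.
Total executed instructions: 34.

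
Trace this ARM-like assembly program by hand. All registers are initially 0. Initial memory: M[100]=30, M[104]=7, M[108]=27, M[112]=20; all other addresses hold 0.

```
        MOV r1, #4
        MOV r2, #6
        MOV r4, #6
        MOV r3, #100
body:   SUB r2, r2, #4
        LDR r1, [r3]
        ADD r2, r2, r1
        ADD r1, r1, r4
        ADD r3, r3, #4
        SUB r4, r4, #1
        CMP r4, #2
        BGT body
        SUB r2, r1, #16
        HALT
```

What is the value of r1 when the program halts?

23

r1=4
r2=6
r4=6
r3=100
r2=6-4=2
r1=M[100]=30
r2=2+30=32
r1=30+6=36
r3=100+4=104
r4=6-1=5
CMP r4, #2  (cmp 5,2)
BGT body: taken
r2=32-4=28
r1=M[104]=7
r2=28+7=35
r1=7+5=12
r3=104+4=108
r4=5-1=4
CMP r4, #2  (cmp 4,2)
BGT body: taken
r2=35-4=31
r1=M[108]=27
r2=31+27=58
r1=27+4=31
r3=108+4=112
r4=4-1=3
CMP r4, #2  (cmp 3,2)
BGT body: taken
r2=58-4=54
r1=M[112]=20
r2=54+20=74
r1=20+3=23
r3=112+4=116
r4=3-1=2
CMP r4, #2  (cmp 2,2)
BGT body: not taken
r2=23-16=7
halt.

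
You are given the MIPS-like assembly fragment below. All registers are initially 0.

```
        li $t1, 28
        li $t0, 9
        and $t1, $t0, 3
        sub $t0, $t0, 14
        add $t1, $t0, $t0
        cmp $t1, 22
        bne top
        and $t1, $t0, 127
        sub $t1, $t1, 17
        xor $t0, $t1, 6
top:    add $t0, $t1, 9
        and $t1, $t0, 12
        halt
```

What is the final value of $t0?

-1

after li $t1, 28: $t1=28
after li $t0, 9: $t0=9
after and $t1, $t0, 3: $t1=9&3=1
after sub $t0, $t0, 14: $t0=9-14=-5
after add $t1, $t0, $t0: $t1=(-5)+(-5)=-10
cmp $t1, 22  (cmp -10,22)
bne top: taken
after add $t0, $t1, 9: $t0=(-10)+9=-1
after and $t1, $t0, 12: $t1=(-1)&12=12
halt.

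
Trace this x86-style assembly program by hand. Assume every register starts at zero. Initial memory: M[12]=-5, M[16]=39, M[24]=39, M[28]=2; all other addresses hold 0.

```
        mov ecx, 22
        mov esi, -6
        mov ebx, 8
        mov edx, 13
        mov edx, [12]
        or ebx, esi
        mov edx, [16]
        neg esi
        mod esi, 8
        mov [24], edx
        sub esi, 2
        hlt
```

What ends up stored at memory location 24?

39

mov ecx, 22 → ecx=22
mov esi, -6 → esi=-6
mov ebx, 8 → ebx=8
mov edx, 13 → edx=13
mov edx, [12] → edx=M[12]=-5
or ebx, esi → ebx=8|(-6)=-6
mov edx, [16] → edx=M[16]=39
neg esi → esi=-(-6)=6
mod esi, 8 → esi=6%8=6
mov [24], edx → M[24]=39
sub esi, 2 → esi=6-2=4
halt.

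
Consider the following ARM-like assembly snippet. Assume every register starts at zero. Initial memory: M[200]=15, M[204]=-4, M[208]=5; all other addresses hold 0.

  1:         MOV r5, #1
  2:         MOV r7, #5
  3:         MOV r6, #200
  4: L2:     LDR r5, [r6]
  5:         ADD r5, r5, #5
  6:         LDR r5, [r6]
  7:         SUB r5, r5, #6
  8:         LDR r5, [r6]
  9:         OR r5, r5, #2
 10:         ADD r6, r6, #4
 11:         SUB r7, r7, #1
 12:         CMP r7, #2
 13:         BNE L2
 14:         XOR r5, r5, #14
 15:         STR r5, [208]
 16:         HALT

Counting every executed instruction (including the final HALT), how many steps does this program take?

36

after MOV r5, #1: r5=1
after MOV r7, #5: r7=5
after MOV r6, #200: r6=200
after LDR r5, [r6]: r5=M[200]=15
after ADD r5, r5, #5: r5=15+5=20
after LDR r5, [r6]: r5=M[200]=15
after SUB r5, r5, #6: r5=15-6=9
after LDR r5, [r6]: r5=M[200]=15
after OR r5, r5, #2: r5=15|2=15
after ADD r6, r6, #4: r6=200+4=204
after SUB r7, r7, #1: r7=5-1=4
CMP r7, #2  (cmp 4,2)
BNE L2: taken
after LDR r5, [r6]: r5=M[204]=-4
after ADD r5, r5, #5: r5=(-4)+5=1
after LDR r5, [r6]: r5=M[204]=-4
after SUB r5, r5, #6: r5=(-4)-6=-10
after LDR r5, [r6]: r5=M[204]=-4
after OR r5, r5, #2: r5=(-4)|2=-2
after ADD r6, r6, #4: r6=204+4=208
after SUB r7, r7, #1: r7=4-1=3
CMP r7, #2  (cmp 3,2)
BNE L2: taken
after LDR r5, [r6]: r5=M[208]=5
after ADD r5, r5, #5: r5=5+5=10
after LDR r5, [r6]: r5=M[208]=5
after SUB r5, r5, #6: r5=5-6=-1
after LDR r5, [r6]: r5=M[208]=5
after OR r5, r5, #2: r5=5|2=7
after ADD r6, r6, #4: r6=208+4=212
after SUB r7, r7, #1: r7=3-1=2
CMP r7, #2  (cmp 2,2)
BNE L2: not taken
after XOR r5, r5, #14: r5=7^14=9
STR r5, [208] → M[208]=9
halt.
Total executed instructions: 36.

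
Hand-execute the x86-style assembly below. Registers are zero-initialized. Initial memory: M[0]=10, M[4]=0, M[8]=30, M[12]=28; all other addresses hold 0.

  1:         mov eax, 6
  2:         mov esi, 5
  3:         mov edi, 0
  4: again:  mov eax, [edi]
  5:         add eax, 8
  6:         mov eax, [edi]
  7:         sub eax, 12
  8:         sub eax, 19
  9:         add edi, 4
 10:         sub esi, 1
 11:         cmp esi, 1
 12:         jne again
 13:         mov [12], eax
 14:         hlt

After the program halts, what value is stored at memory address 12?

mov eax, 6 → eax=6
mov esi, 5 → esi=5
mov edi, 0 → edi=0
mov eax, [edi] → eax=M[0]=10
add eax, 8 → eax=10+8=18
mov eax, [edi] → eax=M[0]=10
sub eax, 12 → eax=10-12=-2
sub eax, 19 → eax=(-2)-19=-21
add edi, 4 → edi=0+4=4
sub esi, 1 → esi=5-1=4
cmp esi, 1  (cmp 4,1)
jne again: taken
mov eax, [edi] → eax=M[4]=0
add eax, 8 → eax=0+8=8
mov eax, [edi] → eax=M[4]=0
sub eax, 12 → eax=0-12=-12
sub eax, 19 → eax=(-12)-19=-31
add edi, 4 → edi=4+4=8
sub esi, 1 → esi=4-1=3
cmp esi, 1  (cmp 3,1)
jne again: taken
mov eax, [edi] → eax=M[8]=30
add eax, 8 → eax=30+8=38
mov eax, [edi] → eax=M[8]=30
sub eax, 12 → eax=30-12=18
sub eax, 19 → eax=18-19=-1
add edi, 4 → edi=8+4=12
sub esi, 1 → esi=3-1=2
cmp esi, 1  (cmp 2,1)
jne again: taken
mov eax, [edi] → eax=M[12]=28
add eax, 8 → eax=28+8=36
mov eax, [edi] → eax=M[12]=28
sub eax, 12 → eax=28-12=16
sub eax, 19 → eax=16-19=-3
add edi, 4 → edi=12+4=16
sub esi, 1 → esi=2-1=1
cmp esi, 1  (cmp 1,1)
jne again: not taken
mov [12], eax → M[12]=-3
halt.

-3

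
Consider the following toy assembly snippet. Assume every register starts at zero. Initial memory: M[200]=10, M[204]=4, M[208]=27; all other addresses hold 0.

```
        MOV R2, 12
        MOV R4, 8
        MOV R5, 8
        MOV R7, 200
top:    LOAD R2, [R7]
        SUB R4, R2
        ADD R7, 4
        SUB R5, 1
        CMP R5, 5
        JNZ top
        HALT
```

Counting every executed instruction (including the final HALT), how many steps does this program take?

23

MOV R2, 12 → R2=12
MOV R4, 8 → R4=8
MOV R5, 8 → R5=8
MOV R7, 200 → R7=200
LOAD R2, [R7] → R2=M[200]=10
SUB R4, R2 → R4=8-10=-2
ADD R7, 4 → R7=200+4=204
SUB R5, 1 → R5=8-1=7
CMP R5, 5  (cmp 7,5)
JNZ top: taken
LOAD R2, [R7] → R2=M[204]=4
SUB R4, R2 → R4=(-2)-4=-6
ADD R7, 4 → R7=204+4=208
SUB R5, 1 → R5=7-1=6
CMP R5, 5  (cmp 6,5)
JNZ top: taken
LOAD R2, [R7] → R2=M[208]=27
SUB R4, R2 → R4=(-6)-27=-33
ADD R7, 4 → R7=208+4=212
SUB R5, 1 → R5=6-1=5
CMP R5, 5  (cmp 5,5)
JNZ top: not taken
halt.
Total executed instructions: 23.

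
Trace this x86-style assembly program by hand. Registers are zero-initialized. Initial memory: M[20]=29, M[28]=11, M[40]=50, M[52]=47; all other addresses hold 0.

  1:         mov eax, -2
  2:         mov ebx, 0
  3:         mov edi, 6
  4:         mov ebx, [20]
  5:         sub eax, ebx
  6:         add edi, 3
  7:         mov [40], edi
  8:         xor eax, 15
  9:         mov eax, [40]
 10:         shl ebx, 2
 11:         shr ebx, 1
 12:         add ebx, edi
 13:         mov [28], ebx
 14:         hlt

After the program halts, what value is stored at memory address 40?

eax=-2
ebx=0
edi=6
ebx=M[20]=29
eax=(-2)-29=-31
edi=6+3=9
mov [40], edi → M[40]=9
eax=(-31)^15=-18
eax=M[40]=9
ebx=29<<2=116
ebx=116>>1=58
ebx=58+9=67
mov [28], ebx → M[28]=67
halt.

9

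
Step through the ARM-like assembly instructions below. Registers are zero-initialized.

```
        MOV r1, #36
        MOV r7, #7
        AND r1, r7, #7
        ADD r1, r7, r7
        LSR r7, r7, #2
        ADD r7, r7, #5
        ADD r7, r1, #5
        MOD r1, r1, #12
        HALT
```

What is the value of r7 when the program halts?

19

MOV r1, #36 → r1=36
MOV r7, #7 → r7=7
AND r1, r7, #7 → r1=7&7=7
ADD r1, r7, r7 → r1=7+7=14
LSR r7, r7, #2 → r7=7>>2=1
ADD r7, r7, #5 → r7=1+5=6
ADD r7, r1, #5 → r7=14+5=19
MOD r1, r1, #12 → r1=14%12=2
halt.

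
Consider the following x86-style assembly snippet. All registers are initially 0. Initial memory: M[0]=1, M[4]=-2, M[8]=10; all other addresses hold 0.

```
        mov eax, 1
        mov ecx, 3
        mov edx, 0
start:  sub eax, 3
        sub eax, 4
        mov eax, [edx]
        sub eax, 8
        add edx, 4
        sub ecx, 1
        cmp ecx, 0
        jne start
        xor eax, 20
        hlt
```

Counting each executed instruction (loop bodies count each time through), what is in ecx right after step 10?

after mov eax, 1: eax=1
after mov ecx, 3: ecx=3
after mov edx, 0: edx=0
after sub eax, 3: eax=1-3=-2
after sub eax, 4: eax=(-2)-4=-6
after mov eax, [edx]: eax=M[0]=1
after sub eax, 8: eax=1-8=-7
after add edx, 4: edx=0+4=4
after sub ecx, 1: ecx=3-1=2
cmp ecx, 0  (cmp 2,0)
After step 10: ecx = 2.

2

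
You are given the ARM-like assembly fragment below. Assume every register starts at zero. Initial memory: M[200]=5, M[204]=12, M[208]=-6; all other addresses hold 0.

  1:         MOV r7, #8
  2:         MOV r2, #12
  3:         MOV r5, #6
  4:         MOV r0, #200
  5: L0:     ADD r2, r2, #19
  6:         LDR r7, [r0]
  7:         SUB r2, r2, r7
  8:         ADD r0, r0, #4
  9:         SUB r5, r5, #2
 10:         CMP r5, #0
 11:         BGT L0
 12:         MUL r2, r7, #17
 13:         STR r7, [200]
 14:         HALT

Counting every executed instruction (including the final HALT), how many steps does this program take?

28

after MOV r7, #8: r7=8
after MOV r2, #12: r2=12
after MOV r5, #6: r5=6
after MOV r0, #200: r0=200
after ADD r2, r2, #19: r2=12+19=31
after LDR r7, [r0]: r7=M[200]=5
after SUB r2, r2, r7: r2=31-5=26
after ADD r0, r0, #4: r0=200+4=204
after SUB r5, r5, #2: r5=6-2=4
CMP r5, #0  (cmp 4,0)
BGT L0: taken
after ADD r2, r2, #19: r2=26+19=45
after LDR r7, [r0]: r7=M[204]=12
after SUB r2, r2, r7: r2=45-12=33
after ADD r0, r0, #4: r0=204+4=208
after SUB r5, r5, #2: r5=4-2=2
CMP r5, #0  (cmp 2,0)
BGT L0: taken
after ADD r2, r2, #19: r2=33+19=52
after LDR r7, [r0]: r7=M[208]=-6
after SUB r2, r2, r7: r2=52-(-6)=58
after ADD r0, r0, #4: r0=208+4=212
after SUB r5, r5, #2: r5=2-2=0
CMP r5, #0  (cmp 0,0)
BGT L0: not taken
after MUL r2, r7, #17: r2=(-6)*17=-102
STR r7, [200] → M[200]=-6
halt.
Total executed instructions: 28.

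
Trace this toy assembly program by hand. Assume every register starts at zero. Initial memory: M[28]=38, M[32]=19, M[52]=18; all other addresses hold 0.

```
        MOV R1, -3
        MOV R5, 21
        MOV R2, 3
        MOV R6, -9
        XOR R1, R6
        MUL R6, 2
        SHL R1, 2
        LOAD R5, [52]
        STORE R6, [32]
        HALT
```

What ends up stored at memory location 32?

-18

R1=-3
R5=21
R2=3
R6=-9
R1=(-3)^(-9)=10
R6=(-9)*2=-18
R1=10<<2=40
R5=M[52]=18
STORE R6, [32] → M[32]=-18
halt.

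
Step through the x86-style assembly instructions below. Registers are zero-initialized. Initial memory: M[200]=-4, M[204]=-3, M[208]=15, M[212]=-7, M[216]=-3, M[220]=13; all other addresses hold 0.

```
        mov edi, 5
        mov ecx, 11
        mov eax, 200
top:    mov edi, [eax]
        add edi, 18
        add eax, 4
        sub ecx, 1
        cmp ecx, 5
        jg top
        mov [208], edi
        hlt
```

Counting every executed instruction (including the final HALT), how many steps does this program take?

41

after mov edi, 5: edi=5
after mov ecx, 11: ecx=11
after mov eax, 200: eax=200
after mov edi, [eax]: edi=M[200]=-4
after add edi, 18: edi=(-4)+18=14
after add eax, 4: eax=200+4=204
after sub ecx, 1: ecx=11-1=10
cmp ecx, 5  (cmp 10,5)
jg top: taken
after mov edi, [eax]: edi=M[204]=-3
after add edi, 18: edi=(-3)+18=15
after add eax, 4: eax=204+4=208
after sub ecx, 1: ecx=10-1=9
cmp ecx, 5  (cmp 9,5)
jg top: taken
after mov edi, [eax]: edi=M[208]=15
after add edi, 18: edi=15+18=33
after add eax, 4: eax=208+4=212
after sub ecx, 1: ecx=9-1=8
cmp ecx, 5  (cmp 8,5)
jg top: taken
after mov edi, [eax]: edi=M[212]=-7
after add edi, 18: edi=(-7)+18=11
after add eax, 4: eax=212+4=216
after sub ecx, 1: ecx=8-1=7
cmp ecx, 5  (cmp 7,5)
jg top: taken
after mov edi, [eax]: edi=M[216]=-3
after add edi, 18: edi=(-3)+18=15
after add eax, 4: eax=216+4=220
after sub ecx, 1: ecx=7-1=6
cmp ecx, 5  (cmp 6,5)
jg top: taken
after mov edi, [eax]: edi=M[220]=13
after add edi, 18: edi=13+18=31
after add eax, 4: eax=220+4=224
after sub ecx, 1: ecx=6-1=5
cmp ecx, 5  (cmp 5,5)
jg top: not taken
mov [208], edi → M[208]=31
halt.
Total executed instructions: 41.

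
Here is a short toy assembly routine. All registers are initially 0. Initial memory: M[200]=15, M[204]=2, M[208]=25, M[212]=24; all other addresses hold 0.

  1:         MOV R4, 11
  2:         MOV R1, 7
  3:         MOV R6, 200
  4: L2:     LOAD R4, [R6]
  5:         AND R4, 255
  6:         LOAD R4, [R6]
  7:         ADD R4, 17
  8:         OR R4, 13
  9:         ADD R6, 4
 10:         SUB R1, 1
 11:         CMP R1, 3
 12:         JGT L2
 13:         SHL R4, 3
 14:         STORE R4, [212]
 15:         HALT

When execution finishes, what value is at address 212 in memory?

R4=11
R1=7
R6=200
R4=M[200]=15
R4=15&255=15
R4=M[200]=15
R4=15+17=32
R4=32|13=45
R6=200+4=204
R1=7-1=6
CMP R1, 3  (cmp 6,3)
JGT L2: taken
R4=M[204]=2
R4=2&255=2
R4=M[204]=2
R4=2+17=19
R4=19|13=31
R6=204+4=208
R1=6-1=5
CMP R1, 3  (cmp 5,3)
JGT L2: taken
R4=M[208]=25
R4=25&255=25
R4=M[208]=25
R4=25+17=42
R4=42|13=47
R6=208+4=212
R1=5-1=4
CMP R1, 3  (cmp 4,3)
JGT L2: taken
R4=M[212]=24
R4=24&255=24
R4=M[212]=24
R4=24+17=41
R4=41|13=45
R6=212+4=216
R1=4-1=3
CMP R1, 3  (cmp 3,3)
JGT L2: not taken
R4=45<<3=360
STORE R4, [212] → M[212]=360
halt.

360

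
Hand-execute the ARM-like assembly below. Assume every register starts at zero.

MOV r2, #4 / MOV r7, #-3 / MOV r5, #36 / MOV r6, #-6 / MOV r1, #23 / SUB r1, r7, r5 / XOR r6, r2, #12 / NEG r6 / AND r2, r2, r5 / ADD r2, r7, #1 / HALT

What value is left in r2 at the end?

-2

MOV r2, #4 → r2=4
MOV r7, #-3 → r7=-3
MOV r5, #36 → r5=36
MOV r6, #-6 → r6=-6
MOV r1, #23 → r1=23
SUB r1, r7, r5 → r1=(-3)-36=-39
XOR r6, r2, #12 → r6=4^12=8
NEG r6 → r6=-(8)=-8
AND r2, r2, r5 → r2=4&36=4
ADD r2, r7, #1 → r2=(-3)+1=-2
halt.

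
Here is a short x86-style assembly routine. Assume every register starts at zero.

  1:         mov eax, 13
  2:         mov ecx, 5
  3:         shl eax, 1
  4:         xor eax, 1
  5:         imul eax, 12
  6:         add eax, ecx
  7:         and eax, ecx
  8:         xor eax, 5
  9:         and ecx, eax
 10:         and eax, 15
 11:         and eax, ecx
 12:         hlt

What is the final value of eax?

4

eax=13
ecx=5
eax=13<<1=26
eax=26^1=27
eax=27*12=324
eax=324+5=329
eax=329&5=1
eax=1^5=4
ecx=5&4=4
eax=4&15=4
eax=4&4=4
halt.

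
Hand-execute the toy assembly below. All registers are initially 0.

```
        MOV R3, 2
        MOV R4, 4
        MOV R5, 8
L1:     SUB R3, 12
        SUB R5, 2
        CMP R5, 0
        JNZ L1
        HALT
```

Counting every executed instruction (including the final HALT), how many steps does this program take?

20

MOV R3, 2 → R3=2
MOV R4, 4 → R4=4
MOV R5, 8 → R5=8
SUB R3, 12 → R3=2-12=-10
SUB R5, 2 → R5=8-2=6
CMP R5, 0  (cmp 6,0)
JNZ L1: taken
SUB R3, 12 → R3=(-10)-12=-22
SUB R5, 2 → R5=6-2=4
CMP R5, 0  (cmp 4,0)
JNZ L1: taken
SUB R3, 12 → R3=(-22)-12=-34
SUB R5, 2 → R5=4-2=2
CMP R5, 0  (cmp 2,0)
JNZ L1: taken
SUB R3, 12 → R3=(-34)-12=-46
SUB R5, 2 → R5=2-2=0
CMP R5, 0  (cmp 0,0)
JNZ L1: not taken
halt.
Total executed instructions: 20.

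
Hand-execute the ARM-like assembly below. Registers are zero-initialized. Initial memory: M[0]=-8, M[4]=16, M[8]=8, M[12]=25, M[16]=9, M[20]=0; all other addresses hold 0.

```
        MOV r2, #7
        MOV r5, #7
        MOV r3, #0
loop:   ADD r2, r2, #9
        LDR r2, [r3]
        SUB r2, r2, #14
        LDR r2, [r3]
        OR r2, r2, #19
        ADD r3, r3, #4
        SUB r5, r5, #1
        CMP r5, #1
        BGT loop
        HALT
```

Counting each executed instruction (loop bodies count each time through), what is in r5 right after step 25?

5

MOV r2, #7 → r2=7
MOV r5, #7 → r5=7
MOV r3, #0 → r3=0
ADD r2, r2, #9 → r2=7+9=16
LDR r2, [r3] → r2=M[0]=-8
SUB r2, r2, #14 → r2=(-8)-14=-22
LDR r2, [r3] → r2=M[0]=-8
OR r2, r2, #19 → r2=(-8)|19=-5
ADD r3, r3, #4 → r3=0+4=4
SUB r5, r5, #1 → r5=7-1=6
CMP r5, #1  (cmp 6,1)
BGT loop: taken
ADD r2, r2, #9 → r2=(-5)+9=4
LDR r2, [r3] → r2=M[4]=16
SUB r2, r2, #14 → r2=16-14=2
LDR r2, [r3] → r2=M[4]=16
OR r2, r2, #19 → r2=16|19=19
ADD r3, r3, #4 → r3=4+4=8
SUB r5, r5, #1 → r5=6-1=5
CMP r5, #1  (cmp 5,1)
BGT loop: taken
ADD r2, r2, #9 → r2=19+9=28
LDR r2, [r3] → r2=M[8]=8
SUB r2, r2, #14 → r2=8-14=-6
LDR r2, [r3] → r2=M[8]=8
After step 25: r5 = 5.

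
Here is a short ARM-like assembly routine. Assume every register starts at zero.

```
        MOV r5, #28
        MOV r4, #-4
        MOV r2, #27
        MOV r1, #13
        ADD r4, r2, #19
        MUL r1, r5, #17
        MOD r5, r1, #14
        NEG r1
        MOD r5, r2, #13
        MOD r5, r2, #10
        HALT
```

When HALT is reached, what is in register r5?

MOV r5, #28 → r5=28
MOV r4, #-4 → r4=-4
MOV r2, #27 → r2=27
MOV r1, #13 → r1=13
ADD r4, r2, #19 → r4=27+19=46
MUL r1, r5, #17 → r1=28*17=476
MOD r5, r1, #14 → r5=476%14=0
NEG r1 → r1=-(476)=-476
MOD r5, r2, #13 → r5=27%13=1
MOD r5, r2, #10 → r5=27%10=7
halt.

7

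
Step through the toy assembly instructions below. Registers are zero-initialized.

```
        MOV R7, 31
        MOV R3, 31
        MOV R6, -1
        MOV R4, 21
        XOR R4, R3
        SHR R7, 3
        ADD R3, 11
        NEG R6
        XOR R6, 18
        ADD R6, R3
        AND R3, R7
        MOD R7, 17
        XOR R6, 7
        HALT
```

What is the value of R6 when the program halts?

58

R7=31
R3=31
R6=-1
R4=21
R4=21^31=10
R7=31>>3=3
R3=31+11=42
R6=-(-1)=1
R6=1^18=19
R6=19+42=61
R3=42&3=2
R7=3%17=3
R6=61^7=58
halt.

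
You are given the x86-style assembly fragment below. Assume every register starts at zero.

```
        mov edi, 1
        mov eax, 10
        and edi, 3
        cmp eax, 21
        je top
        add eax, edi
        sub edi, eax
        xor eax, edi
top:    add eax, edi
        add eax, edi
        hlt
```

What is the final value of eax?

-23

after mov edi, 1: edi=1
after mov eax, 10: eax=10
after and edi, 3: edi=1&3=1
cmp eax, 21  (cmp 10,21)
je top: not taken
after add eax, edi: eax=10+1=11
after sub edi, eax: edi=1-11=-10
after xor eax, edi: eax=11^(-10)=-3
after add eax, edi: eax=(-3)+(-10)=-13
after add eax, edi: eax=(-13)+(-10)=-23
halt.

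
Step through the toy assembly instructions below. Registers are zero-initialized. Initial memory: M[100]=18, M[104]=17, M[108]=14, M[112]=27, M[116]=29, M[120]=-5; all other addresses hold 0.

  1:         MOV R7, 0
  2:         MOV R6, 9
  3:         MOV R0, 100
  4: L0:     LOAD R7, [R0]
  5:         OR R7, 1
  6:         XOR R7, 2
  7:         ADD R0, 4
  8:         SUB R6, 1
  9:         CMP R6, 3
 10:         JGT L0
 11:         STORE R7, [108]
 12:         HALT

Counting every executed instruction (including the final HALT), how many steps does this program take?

MOV R7, 0 → R7=0
MOV R6, 9 → R6=9
MOV R0, 100 → R0=100
LOAD R7, [R0] → R7=M[100]=18
OR R7, 1 → R7=18|1=19
XOR R7, 2 → R7=19^2=17
ADD R0, 4 → R0=100+4=104
SUB R6, 1 → R6=9-1=8
CMP R6, 3  (cmp 8,3)
JGT L0: taken
LOAD R7, [R0] → R7=M[104]=17
OR R7, 1 → R7=17|1=17
XOR R7, 2 → R7=17^2=19
ADD R0, 4 → R0=104+4=108
SUB R6, 1 → R6=8-1=7
CMP R6, 3  (cmp 7,3)
JGT L0: taken
LOAD R7, [R0] → R7=M[108]=14
OR R7, 1 → R7=14|1=15
XOR R7, 2 → R7=15^2=13
ADD R0, 4 → R0=108+4=112
SUB R6, 1 → R6=7-1=6
CMP R6, 3  (cmp 6,3)
JGT L0: taken
LOAD R7, [R0] → R7=M[112]=27
OR R7, 1 → R7=27|1=27
XOR R7, 2 → R7=27^2=25
ADD R0, 4 → R0=112+4=116
SUB R6, 1 → R6=6-1=5
CMP R6, 3  (cmp 5,3)
JGT L0: taken
LOAD R7, [R0] → R7=M[116]=29
OR R7, 1 → R7=29|1=29
XOR R7, 2 → R7=29^2=31
ADD R0, 4 → R0=116+4=120
SUB R6, 1 → R6=5-1=4
CMP R6, 3  (cmp 4,3)
JGT L0: taken
LOAD R7, [R0] → R7=M[120]=-5
OR R7, 1 → R7=(-5)|1=-5
XOR R7, 2 → R7=(-5)^2=-7
ADD R0, 4 → R0=120+4=124
SUB R6, 1 → R6=4-1=3
CMP R6, 3  (cmp 3,3)
JGT L0: not taken
STORE R7, [108] → M[108]=-7
halt.
Total executed instructions: 47.

47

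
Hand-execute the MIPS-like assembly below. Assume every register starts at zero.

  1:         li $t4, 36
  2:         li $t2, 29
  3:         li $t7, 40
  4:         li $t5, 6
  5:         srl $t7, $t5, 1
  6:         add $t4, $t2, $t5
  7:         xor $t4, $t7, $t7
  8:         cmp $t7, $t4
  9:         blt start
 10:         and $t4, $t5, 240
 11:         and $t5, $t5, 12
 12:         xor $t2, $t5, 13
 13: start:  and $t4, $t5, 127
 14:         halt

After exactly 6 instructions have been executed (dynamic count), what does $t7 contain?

li $t4, 36 → $t4=36
li $t2, 29 → $t2=29
li $t7, 40 → $t7=40
li $t5, 6 → $t5=6
srl $t7, $t5, 1 → $t7=6>>1=3
add $t4, $t2, $t5 → $t4=29+6=35
After step 6: $t7 = 3.

3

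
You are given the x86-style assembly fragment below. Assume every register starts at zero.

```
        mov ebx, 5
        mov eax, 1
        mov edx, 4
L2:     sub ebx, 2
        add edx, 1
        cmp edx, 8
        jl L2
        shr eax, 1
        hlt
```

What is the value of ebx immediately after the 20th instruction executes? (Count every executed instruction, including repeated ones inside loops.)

after mov ebx, 5: ebx=5
after mov eax, 1: eax=1
after mov edx, 4: edx=4
after sub ebx, 2: ebx=5-2=3
after add edx, 1: edx=4+1=5
cmp edx, 8  (cmp 5,8)
jl L2: taken
after sub ebx, 2: ebx=3-2=1
after add edx, 1: edx=5+1=6
cmp edx, 8  (cmp 6,8)
jl L2: taken
after sub ebx, 2: ebx=1-2=-1
after add edx, 1: edx=6+1=7
cmp edx, 8  (cmp 7,8)
jl L2: taken
after sub ebx, 2: ebx=(-1)-2=-3
after add edx, 1: edx=7+1=8
cmp edx, 8  (cmp 8,8)
jl L2: not taken
after shr eax, 1: eax=1>>1=0
After step 20: ebx = -3.

-3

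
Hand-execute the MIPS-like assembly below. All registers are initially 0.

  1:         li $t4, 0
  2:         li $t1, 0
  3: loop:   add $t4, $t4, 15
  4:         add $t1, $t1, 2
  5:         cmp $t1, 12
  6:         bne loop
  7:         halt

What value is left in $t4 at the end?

90

li $t4, 0 → $t4=0
li $t1, 0 → $t1=0
add $t4, $t4, 15 → $t4=0+15=15
add $t1, $t1, 2 → $t1=0+2=2
cmp $t1, 12  (cmp 2,12)
bne loop: taken
add $t4, $t4, 15 → $t4=15+15=30
add $t1, $t1, 2 → $t1=2+2=4
cmp $t1, 12  (cmp 4,12)
bne loop: taken
add $t4, $t4, 15 → $t4=30+15=45
add $t1, $t1, 2 → $t1=4+2=6
cmp $t1, 12  (cmp 6,12)
bne loop: taken
add $t4, $t4, 15 → $t4=45+15=60
add $t1, $t1, 2 → $t1=6+2=8
cmp $t1, 12  (cmp 8,12)
bne loop: taken
add $t4, $t4, 15 → $t4=60+15=75
add $t1, $t1, 2 → $t1=8+2=10
cmp $t1, 12  (cmp 10,12)
bne loop: taken
add $t4, $t4, 15 → $t4=75+15=90
add $t1, $t1, 2 → $t1=10+2=12
cmp $t1, 12  (cmp 12,12)
bne loop: not taken
halt.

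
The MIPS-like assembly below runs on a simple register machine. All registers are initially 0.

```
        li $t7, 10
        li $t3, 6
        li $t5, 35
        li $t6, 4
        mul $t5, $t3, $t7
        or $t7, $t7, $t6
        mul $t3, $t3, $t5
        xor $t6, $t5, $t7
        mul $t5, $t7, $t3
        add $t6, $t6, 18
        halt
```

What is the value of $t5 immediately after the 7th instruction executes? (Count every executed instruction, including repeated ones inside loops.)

$t7=10
$t3=6
$t5=35
$t6=4
$t5=6*10=60
$t7=10|4=14
$t3=6*60=360
After step 7: $t5 = 60.

60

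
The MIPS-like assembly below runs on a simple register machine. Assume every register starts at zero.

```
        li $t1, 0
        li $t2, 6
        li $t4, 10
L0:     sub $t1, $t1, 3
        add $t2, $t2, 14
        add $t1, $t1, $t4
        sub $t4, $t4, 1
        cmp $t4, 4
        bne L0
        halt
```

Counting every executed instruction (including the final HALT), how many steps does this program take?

40

after li $t1, 0: $t1=0
after li $t2, 6: $t2=6
after li $t4, 10: $t4=10
after sub $t1, $t1, 3: $t1=0-3=-3
after add $t2, $t2, 14: $t2=6+14=20
after add $t1, $t1, $t4: $t1=(-3)+10=7
after sub $t4, $t4, 1: $t4=10-1=9
cmp $t4, 4  (cmp 9,4)
bne L0: taken
after sub $t1, $t1, 3: $t1=7-3=4
after add $t2, $t2, 14: $t2=20+14=34
after add $t1, $t1, $t4: $t1=4+9=13
after sub $t4, $t4, 1: $t4=9-1=8
cmp $t4, 4  (cmp 8,4)
bne L0: taken
after sub $t1, $t1, 3: $t1=13-3=10
after add $t2, $t2, 14: $t2=34+14=48
after add $t1, $t1, $t4: $t1=10+8=18
after sub $t4, $t4, 1: $t4=8-1=7
cmp $t4, 4  (cmp 7,4)
bne L0: taken
after sub $t1, $t1, 3: $t1=18-3=15
after add $t2, $t2, 14: $t2=48+14=62
after add $t1, $t1, $t4: $t1=15+7=22
after sub $t4, $t4, 1: $t4=7-1=6
cmp $t4, 4  (cmp 6,4)
bne L0: taken
after sub $t1, $t1, 3: $t1=22-3=19
after add $t2, $t2, 14: $t2=62+14=76
after add $t1, $t1, $t4: $t1=19+6=25
after sub $t4, $t4, 1: $t4=6-1=5
cmp $t4, 4  (cmp 5,4)
bne L0: taken
after sub $t1, $t1, 3: $t1=25-3=22
after add $t2, $t2, 14: $t2=76+14=90
after add $t1, $t1, $t4: $t1=22+5=27
after sub $t4, $t4, 1: $t4=5-1=4
cmp $t4, 4  (cmp 4,4)
bne L0: not taken
halt.
Total executed instructions: 40.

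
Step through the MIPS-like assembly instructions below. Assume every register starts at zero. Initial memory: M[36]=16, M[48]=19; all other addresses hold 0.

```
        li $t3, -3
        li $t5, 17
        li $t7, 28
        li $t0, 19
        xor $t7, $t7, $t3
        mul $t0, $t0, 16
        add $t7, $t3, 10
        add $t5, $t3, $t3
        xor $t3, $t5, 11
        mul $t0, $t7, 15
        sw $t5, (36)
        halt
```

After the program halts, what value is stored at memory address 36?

-6

li $t3, -3 → $t3=-3
li $t5, 17 → $t5=17
li $t7, 28 → $t7=28
li $t0, 19 → $t0=19
xor $t7, $t7, $t3 → $t7=28^(-3)=-31
mul $t0, $t0, 16 → $t0=19*16=304
add $t7, $t3, 10 → $t7=(-3)+10=7
add $t5, $t3, $t3 → $t5=(-3)+(-3)=-6
xor $t3, $t5, 11 → $t3=(-6)^11=-15
mul $t0, $t7, 15 → $t0=7*15=105
sw $t5, (36) → M[36]=-6
halt.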